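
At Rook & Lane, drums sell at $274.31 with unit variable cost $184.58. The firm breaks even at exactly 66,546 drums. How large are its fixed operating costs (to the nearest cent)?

Unit CM = price − variable cost = $274.31 − $184.58 = $89.73.
Fixed costs = break-even units × CM = 66,546 × $89.73 = $5,971,172.58.

$5,971,172.58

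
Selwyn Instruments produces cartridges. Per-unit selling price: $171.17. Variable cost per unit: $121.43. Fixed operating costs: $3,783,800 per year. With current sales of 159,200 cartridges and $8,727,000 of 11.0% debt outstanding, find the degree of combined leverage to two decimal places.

Contribution at this volume is 159,200 × $49.74 = $7,918,608.00.
Subtracting fixed costs: EBIT = $7,918,608.00 − $3,783,800 = $4,134,808.00. Interest = $959,970.00.
DOL = $7,918,608.00 ÷ $4,134,808.00 = 1.9151; DFL = $4,134,808.00 ÷ $3,174,838.00 = 1.3024.
Combined leverage = 1.9151 × 1.3024 = 2.4942.

2.49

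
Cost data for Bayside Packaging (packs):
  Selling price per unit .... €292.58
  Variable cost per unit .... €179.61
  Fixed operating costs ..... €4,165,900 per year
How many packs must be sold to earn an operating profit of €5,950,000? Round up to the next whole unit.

89,546 packs

Each unit contributes €292.58 − €179.61 = €112.97.
Required volume = (fixed costs + target profit) ÷ CM = (€4,165,900 + €5,950,000) ÷ €112.97 = 89,545.01, so 89,546 packs.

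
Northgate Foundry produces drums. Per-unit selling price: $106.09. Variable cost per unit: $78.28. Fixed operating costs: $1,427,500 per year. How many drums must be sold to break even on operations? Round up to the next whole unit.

Each unit contributes $106.09 − $78.28 = $27.81.
Break-even Q = $1,427,500 / $27.81 = 51,330.46 → 51,331 drums.

51,331 drums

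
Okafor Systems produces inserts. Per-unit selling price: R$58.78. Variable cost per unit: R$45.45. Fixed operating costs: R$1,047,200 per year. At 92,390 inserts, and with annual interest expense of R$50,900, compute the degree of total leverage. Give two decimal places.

At 92,390 units, contribution = 92,390 × R$13.33 = R$1,231,558.70.
Subtracting fixed costs: EBIT = R$1,231,558.70 − R$1,047,200 = R$184,358.70. Interest = R$50,900.00, so EBIT − I = R$133,458.70.
DCL = contribution ÷ (EBIT − I) = R$1,231,558.70 ÷ R$133,458.70 = 9.2280.

9.23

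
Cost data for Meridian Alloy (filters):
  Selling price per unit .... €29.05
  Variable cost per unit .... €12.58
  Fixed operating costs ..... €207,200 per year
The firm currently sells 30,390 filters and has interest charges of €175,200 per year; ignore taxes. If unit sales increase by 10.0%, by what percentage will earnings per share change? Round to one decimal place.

+42.4%

At 30,390 units, contribution = 30,390 × €16.47 = €500,523.30.
Subtracting fixed costs: EBIT = €500,523.30 − €207,200 = €293,323.30.
After interest of €175,200.00, pre-tax earnings = €118,123.30.
Degree of combined leverage = contribution ÷ (EBIT − I) = €500,523.30 ÷ €118,123.30 = 4.2373.
%ΔEPS = DCL × %ΔSales = 4.2373 × +10.0% = +42.4%.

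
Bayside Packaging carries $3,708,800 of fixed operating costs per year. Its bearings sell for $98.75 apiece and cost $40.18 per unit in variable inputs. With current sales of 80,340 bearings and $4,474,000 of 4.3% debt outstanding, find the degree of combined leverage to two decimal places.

5.85

At 80,340 units, contribution = 80,340 × $58.57 = $4,705,513.80.
Subtracting fixed costs: EBIT = $4,705,513.80 − $3,708,800 = $996,713.80. Interest = $192,382.00, so EBIT − I = $804,331.80.
Degree of total leverage = total CM / (EBIT − interest) = $4,705,513.80 / $804,331.80 = 5.8502.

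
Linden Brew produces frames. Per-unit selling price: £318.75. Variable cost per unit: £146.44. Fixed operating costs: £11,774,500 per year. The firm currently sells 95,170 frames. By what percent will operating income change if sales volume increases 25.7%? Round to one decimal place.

+91.1%

Contribution at this volume is 95,170 × £172.31 = £16,398,742.70.
Operating income = contribution − fixed costs = £16,398,742.70 − £11,774,500 = £4,624,242.70.
Degree of operating leverage = £16,398,742.70 / £4,624,242.70 = 3.5463.
Operating income changes by 3.5463 × +25.7% = +91.1%.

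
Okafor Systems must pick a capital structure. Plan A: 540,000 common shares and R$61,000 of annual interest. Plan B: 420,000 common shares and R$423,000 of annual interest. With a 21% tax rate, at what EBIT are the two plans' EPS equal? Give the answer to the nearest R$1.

R$1,690,000

Set EPS_A = EPS_B: (EBIT − R$61,000)(1 − 0.21) ÷ 540,000 = (EBIT − R$423,000)(1 − 0.21) ÷ 420,000.
The (1 − t) factor cancels: (EBIT − 61,000) × 420,000 = (EBIT − 423,000) × 540,000.
EBIT × (540,000 − 420,000) = 423,000 × 540,000 − 61,000 × 420,000 = 202,800,000,000, so EBIT = 202,800,000,000 ÷ 120,000 = 1,690,000.00.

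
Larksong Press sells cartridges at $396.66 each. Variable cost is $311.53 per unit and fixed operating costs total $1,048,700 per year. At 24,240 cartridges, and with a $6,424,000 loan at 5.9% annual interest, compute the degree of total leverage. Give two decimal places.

3.25

Total contribution margin = 24,240 × $85.13 = $2,063,551.20.
Operating income = contribution − fixed costs = $2,063,551.20 − $1,048,700 = $1,014,851.20. Interest = $379,016.00.
DOL = $2,063,551.20 ÷ $1,014,851.20 = 2.0334; DFL = $1,014,851.20 ÷ $635,835.20 = 1.5961.
Combined leverage = 2.0334 × 1.5961 = 3.2455.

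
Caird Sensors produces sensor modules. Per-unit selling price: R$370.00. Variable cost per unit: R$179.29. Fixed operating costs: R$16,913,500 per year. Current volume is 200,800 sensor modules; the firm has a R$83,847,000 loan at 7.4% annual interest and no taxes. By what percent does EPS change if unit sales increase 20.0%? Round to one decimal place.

At 200,800 units, contribution = 200,800 × R$190.71 = R$38,294,568.00.
Subtracting fixed costs: EBIT = R$38,294,568.00 − R$16,913,500 = R$21,381,068.00.
Interest = R$6,204,678.00, so EBIT − I = R$15,176,390.00.
DCL = total CM / (EBIT − I) = R$38,294,568.00 / R$15,176,390.00 = 2.5233.
EPS therefore changes by 2.5233 × (+20.0%) = +50.5%.

+50.5%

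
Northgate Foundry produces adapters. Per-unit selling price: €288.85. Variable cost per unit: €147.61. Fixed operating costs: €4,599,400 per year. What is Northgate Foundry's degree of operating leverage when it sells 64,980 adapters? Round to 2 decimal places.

2.00

Total contribution margin = 64,980 × €141.24 = €9,177,775.20.
EBIT = €9,177,775.20 − €4,599,400 = €4,578,375.20.
DOL = contribution ÷ EBIT = €9,177,775.20 ÷ €4,578,375.20 = 2.0046.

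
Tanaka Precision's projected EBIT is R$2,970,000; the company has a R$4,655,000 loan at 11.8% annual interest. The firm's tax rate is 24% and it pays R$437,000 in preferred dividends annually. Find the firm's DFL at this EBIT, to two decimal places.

Interest = R$549,290.00.
Preferred dividends grossed up pre-tax: R$437,000 / (1 − 0.24) = R$575,000.00.
DFL = EBIT ÷ [EBIT − I − D_p/(1−t)] = R$2,970,000 ÷ [R$2,970,000 − R$549,290.00 − R$575,000.00] = R$2,970,000 ÷ R$1,845,710.00 = 1.6091.

1.61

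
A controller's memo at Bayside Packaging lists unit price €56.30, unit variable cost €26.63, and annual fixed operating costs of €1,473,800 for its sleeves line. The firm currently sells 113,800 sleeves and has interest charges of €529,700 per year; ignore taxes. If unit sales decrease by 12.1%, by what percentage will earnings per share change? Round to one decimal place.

-29.8%

Total contribution margin = 113,800 × €29.67 = €3,376,446.00.
EBIT = €3,376,446.00 − €1,473,800 = €1,902,646.00.
Interest = €529,700.00, so EBIT − I = €1,372,946.00.
Degree of combined leverage = contribution ÷ (EBIT − I) = €3,376,446.00 ÷ €1,372,946.00 = 2.4593.
EPS therefore changes by 2.4593 × (-12.1%) = -29.8%.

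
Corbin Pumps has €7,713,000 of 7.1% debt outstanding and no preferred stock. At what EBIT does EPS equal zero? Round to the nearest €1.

Annual interest = 7.1% × €7,713,000 = €547,623.00.
Without preferred stock the financial break-even is simply EBIT = interest = €547,623.00.

€547,623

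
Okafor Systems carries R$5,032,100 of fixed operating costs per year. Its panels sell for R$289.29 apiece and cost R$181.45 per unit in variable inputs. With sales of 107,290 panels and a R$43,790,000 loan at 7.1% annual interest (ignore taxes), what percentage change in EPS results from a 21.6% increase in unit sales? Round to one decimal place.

Contribution at this volume is 107,290 × R$107.84 = R$11,570,153.60.
EBIT = R$11,570,153.60 − R$5,032,100 = R$6,538,053.60.
Interest = R$3,109,090.00, so EBIT − I = R$3,428,963.60.
DCL = total CM / (EBIT − I) = R$11,570,153.60 / R$3,428,963.60 = 3.3742.
EPS therefore changes by 3.3742 × (+21.6%) = +72.9%.

+72.9%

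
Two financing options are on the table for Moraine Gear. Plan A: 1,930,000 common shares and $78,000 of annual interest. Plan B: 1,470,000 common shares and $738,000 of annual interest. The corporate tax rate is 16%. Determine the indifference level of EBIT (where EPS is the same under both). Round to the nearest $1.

At indifference, (EBIT − 78,000)(1 − t)/1,930,000 = (EBIT − 738,000)(1 − t)/1,470,000.
Cancelling (1 − t) and cross-multiplying: 1,470,000·(EBIT − 78,000) = 1,930,000·(EBIT − 738,000).
EBIT × (1,930,000 − 1,470,000) = 738,000 × 1,930,000 − 78,000 × 1,470,000 = 1,309,680,000,000, so EBIT = 1,309,680,000,000 ÷ 460,000 = 2,847,130.43.

$2,847,130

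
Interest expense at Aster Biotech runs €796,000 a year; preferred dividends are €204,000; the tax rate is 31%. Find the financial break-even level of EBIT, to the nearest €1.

Grossing the preferred dividend up to pre-tax terms: €204,000 / (1 − 0.31) = €295,652.17.
EPS = 0 when EBIT covers interest plus the pre-tax preferred burden: €796,000 + €295,652.17 = €1,091,652.17.

€1,091,652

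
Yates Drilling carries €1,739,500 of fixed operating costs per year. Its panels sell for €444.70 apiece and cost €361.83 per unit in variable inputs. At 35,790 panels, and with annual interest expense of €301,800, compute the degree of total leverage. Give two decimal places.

At 35,790 units, contribution = 35,790 × €82.87 = €2,965,917.30.
EBIT = €2,965,917.30 − €1,739,500 = €1,226,417.30. Interest = €301,800.00.
DOL = €2,965,917.30 ÷ €1,226,417.30 = 2.4184; DFL = €1,226,417.30 ÷ €924,617.30 = 1.3264.
DCL = DOL × DFL = 2.4184 × 1.3264 = 3.2078.

3.21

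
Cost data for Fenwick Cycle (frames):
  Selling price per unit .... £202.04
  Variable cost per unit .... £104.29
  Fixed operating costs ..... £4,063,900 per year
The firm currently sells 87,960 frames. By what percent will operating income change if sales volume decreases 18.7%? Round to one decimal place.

Contribution at this volume is 87,960 × £97.75 = £8,598,090.00.
Operating income = contribution − fixed costs = £8,598,090.00 − £4,063,900 = £4,534,190.00.
Degree of operating leverage = £8,598,090.00 / £4,534,190.00 = 1.8963.
%ΔEBIT = DOL × %ΔSales = 1.8963 × -18.7% = -35.5%.

-35.5%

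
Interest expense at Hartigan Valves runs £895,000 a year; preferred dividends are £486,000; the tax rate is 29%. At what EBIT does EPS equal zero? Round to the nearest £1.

£1,579,507

Grossing the preferred dividend up to pre-tax terms: £486,000 / (1 − 0.29) = £684,507.04.
Financial break-even EBIT = interest + D_p ÷ (1 − t) = £895,000 + £684,507.04 = £1,579,507.04.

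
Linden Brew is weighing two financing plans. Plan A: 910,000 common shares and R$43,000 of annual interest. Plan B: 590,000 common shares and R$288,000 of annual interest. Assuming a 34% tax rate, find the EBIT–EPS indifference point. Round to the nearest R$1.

R$739,719

Set EPS_A = EPS_B: (EBIT − R$43,000)(1 − 0.34) ÷ 910,000 = (EBIT − R$288,000)(1 − 0.34) ÷ 590,000.
The (1 − t) factor cancels: (EBIT − 43,000) × 590,000 = (EBIT − 288,000) × 910,000.
EBIT × (910,000 − 590,000) = 288,000 × 910,000 − 43,000 × 590,000 = 236,710,000,000, so EBIT = 236,710,000,000 ÷ 320,000 = 739,718.75.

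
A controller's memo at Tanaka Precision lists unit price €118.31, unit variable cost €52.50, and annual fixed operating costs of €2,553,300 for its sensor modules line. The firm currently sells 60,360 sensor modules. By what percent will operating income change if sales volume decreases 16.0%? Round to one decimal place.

Total contribution margin = 60,360 × €65.81 = €3,972,291.60.
EBIT = €3,972,291.60 − €2,553,300 = €1,418,991.60.
DOL = contribution ÷ EBIT = €3,972,291.60 ÷ €1,418,991.60 = 2.7994.
%ΔEBIT = DOL × %ΔSales = 2.7994 × -16.0% = -44.8%.

-44.8%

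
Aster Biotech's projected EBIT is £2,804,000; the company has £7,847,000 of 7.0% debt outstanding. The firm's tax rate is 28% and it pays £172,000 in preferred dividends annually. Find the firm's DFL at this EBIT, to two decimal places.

Interest = £549,290.00.
Pre-tax preferred-dividend burden = £172,000 ÷ (1 − 0.28) = £238,888.89.
DFL = EBIT ÷ [EBIT − I − D_p/(1−t)] = £2,804,000 ÷ [£2,804,000 − £549,290.00 − £238,888.89] = £2,804,000 ÷ £2,015,821.11 = 1.3910.

1.39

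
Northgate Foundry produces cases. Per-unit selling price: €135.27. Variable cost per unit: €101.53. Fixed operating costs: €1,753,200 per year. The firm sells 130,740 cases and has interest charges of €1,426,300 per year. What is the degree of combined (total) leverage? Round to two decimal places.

3.58

At 130,740 units, contribution = 130,740 × €33.74 = €4,411,167.60.
Subtracting fixed costs: EBIT = €4,411,167.60 − €1,753,200 = €2,657,967.60. Interest = €1,426,300.00, so EBIT − I = €1,231,667.60.
Degree of total leverage = total CM / (EBIT − interest) = €4,411,167.60 / €1,231,667.60 = 3.5815.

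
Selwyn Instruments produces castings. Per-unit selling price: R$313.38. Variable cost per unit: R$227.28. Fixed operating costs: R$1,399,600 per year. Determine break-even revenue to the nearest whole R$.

CM per unit = R$313.38 − R$227.28 = R$86.10; CM ratio = R$86.10 / R$313.38 = 0.2747.
Break-even revenue = fixed costs × price ÷ CM = R$1,399,600 × R$313.38 ÷ R$86.10 = R$5,094,154.

R$5,094,154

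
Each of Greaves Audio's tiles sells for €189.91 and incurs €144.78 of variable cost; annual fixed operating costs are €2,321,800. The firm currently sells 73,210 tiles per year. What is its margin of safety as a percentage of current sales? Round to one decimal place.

Each unit contributes €189.91 − €144.78 = €45.13. Break-even units = €2,321,800 ÷ €45.13 = 51,446.93; break-even revenue = 51,446.93 × €189.91 = €9,770,286.68.
Current sales = 73,210 × €189.91 = €13,903,311.10.
Margin of safety = (€13,903,311.10 − €9,770,286.68) ÷ €13,903,311.10 = 29.7%.

29.7%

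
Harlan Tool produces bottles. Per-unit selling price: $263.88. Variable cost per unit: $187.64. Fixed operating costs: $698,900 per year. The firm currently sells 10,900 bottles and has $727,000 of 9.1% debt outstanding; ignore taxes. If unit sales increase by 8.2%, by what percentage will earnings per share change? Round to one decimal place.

+103.3%

Contribution at this volume is 10,900 × $76.24 = $831,016.00.
EBIT = $831,016.00 − $698,900 = $132,116.00.
After interest of $66,157.00, pre-tax earnings = $65,959.00.
DCL = total CM / (EBIT − I) = $831,016.00 / $65,959.00 = 12.5990.
%ΔEPS = DCL × %ΔSales = 12.5990 × +8.2% = +103.3%.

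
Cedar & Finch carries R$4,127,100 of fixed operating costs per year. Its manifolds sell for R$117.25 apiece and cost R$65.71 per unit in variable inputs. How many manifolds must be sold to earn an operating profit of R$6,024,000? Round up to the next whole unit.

Contribution margin per unit = R$117.25 − R$65.71 = R$51.54.
Units = (FC + target) / CM = (R$4,127,100 + R$6,024,000) / R$51.54 = 196,955.76, so 196,956 manifolds.

196,956 manifolds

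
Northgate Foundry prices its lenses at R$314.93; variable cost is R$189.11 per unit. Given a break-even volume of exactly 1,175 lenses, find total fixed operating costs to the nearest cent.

Unit CM = price − variable cost = R$314.93 − R$189.11 = R$125.82.
Since BE = FC / CM, FC = 1,175 × R$125.82 = R$147,838.50.

R$147,838.50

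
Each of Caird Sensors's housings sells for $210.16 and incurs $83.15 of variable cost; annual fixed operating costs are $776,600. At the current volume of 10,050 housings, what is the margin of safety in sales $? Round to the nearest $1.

Contribution margin per unit = $210.16 − $83.15 = $127.01. Break-even units = $776,600 ÷ $127.01 = 6,114.48; break-even revenue = 6,114.48 × $210.16 = $1,285,018.94.
Current sales = 10,050 × $210.16 = $2,112,108.00.
Margin of safety = $2,112,108.00 − $1,285,018.94 = $827,089.

$827,089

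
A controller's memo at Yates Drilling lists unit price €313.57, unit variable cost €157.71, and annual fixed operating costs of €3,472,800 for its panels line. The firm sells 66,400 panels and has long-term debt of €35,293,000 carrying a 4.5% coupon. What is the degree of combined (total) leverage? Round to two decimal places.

At 66,400 units, contribution = 66,400 × €155.86 = €10,349,104.00.
Subtracting fixed costs: EBIT = €10,349,104.00 − €3,472,800 = €6,876,304.00. Interest = €1,588,185.00.
DOL = €10,349,104.00 ÷ €6,876,304.00 = 1.5050; DFL = €6,876,304.00 ÷ €5,288,119.00 = 1.3003.
DCL = DOL × DFL = 1.5050 × 1.3003 = 1.9570.

1.96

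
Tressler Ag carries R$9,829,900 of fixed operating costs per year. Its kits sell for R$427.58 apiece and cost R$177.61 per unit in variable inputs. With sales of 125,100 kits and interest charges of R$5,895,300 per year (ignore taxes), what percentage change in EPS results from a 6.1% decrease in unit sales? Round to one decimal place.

Contribution at this volume is 125,100 × R$249.97 = R$31,271,247.00.
Subtracting fixed costs: EBIT = R$31,271,247.00 − R$9,829,900 = R$21,441,347.00.
After interest of R$5,895,300.00, pre-tax earnings = R$15,546,047.00.
DCL = total CM / (EBIT − I) = R$31,271,247.00 / R$15,546,047.00 = 2.0115.
EPS therefore changes by 2.0115 × (-6.1%) = -12.3%.

-12.3%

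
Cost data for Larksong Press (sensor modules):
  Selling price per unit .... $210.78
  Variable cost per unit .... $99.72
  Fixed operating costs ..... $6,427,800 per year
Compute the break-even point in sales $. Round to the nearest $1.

Contribution margin per unit = $210.78 − $99.72 = $111.06, a CM ratio of $111.06 ÷ $210.78 = 0.5269.
Break-even revenue = fixed costs × price ÷ CM = $6,427,800 × $210.78 ÷ $111.06 = $12,199,277.

$12,199,277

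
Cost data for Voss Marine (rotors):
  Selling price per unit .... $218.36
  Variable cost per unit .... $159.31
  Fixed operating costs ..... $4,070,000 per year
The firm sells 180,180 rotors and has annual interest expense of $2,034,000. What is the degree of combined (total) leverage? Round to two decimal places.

2.35

Contribution at this volume is 180,180 × $59.05 = $10,639,629.00.
Subtracting fixed costs: EBIT = $10,639,629.00 − $4,070,000 = $6,569,629.00. Interest = $2,034,000.00.
DOL = $10,639,629.00 ÷ $6,569,629.00 = 1.6195; DFL = $6,569,629.00 ÷ $4,535,629.00 = 1.4484.
Combined leverage = 1.6195 × 1.4484 = 2.3457.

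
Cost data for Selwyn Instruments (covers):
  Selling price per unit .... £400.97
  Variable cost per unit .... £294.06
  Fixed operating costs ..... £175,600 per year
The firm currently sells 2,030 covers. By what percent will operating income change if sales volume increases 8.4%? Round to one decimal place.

+44.0%

At 2,030 units, contribution = 2,030 × £106.91 = £217,027.30.
EBIT = £217,027.30 − £175,600 = £41,427.30.
Degree of operating leverage = £217,027.30 / £41,427.30 = 5.2388.
Operating income changes by 5.2388 × +8.4% = +44.0%.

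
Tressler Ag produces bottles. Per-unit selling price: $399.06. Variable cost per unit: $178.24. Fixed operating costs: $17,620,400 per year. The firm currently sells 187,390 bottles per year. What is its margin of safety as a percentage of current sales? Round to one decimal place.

Each unit contributes $399.06 − $178.24 = $220.82. Break-even units = $17,620,400 ÷ $220.82 = 79,795.31; break-even revenue = 79,795.31 × $399.06 = $31,843,115.77.
Actual sales revenue = 187,390 × $399.06 = $74,779,853.40.
Margin of safety = ($74,779,853.40 − $31,843,115.77) ÷ $74,779,853.40 = 57.4%.

57.4%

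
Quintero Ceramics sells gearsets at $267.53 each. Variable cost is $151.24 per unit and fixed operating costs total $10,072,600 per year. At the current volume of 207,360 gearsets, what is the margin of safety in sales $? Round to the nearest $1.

$32,302,584

Each unit contributes $267.53 − $151.24 = $116.29. Break-even units = $10,072,600 ÷ $116.29 = 86,616.22; break-even revenue = 86,616.22 × $267.53 = $23,172,436.82.
Actual sales revenue = 207,360 × $267.53 = $55,475,020.80.
Margin of safety = $55,475,020.80 − $23,172,436.82 = $32,302,584.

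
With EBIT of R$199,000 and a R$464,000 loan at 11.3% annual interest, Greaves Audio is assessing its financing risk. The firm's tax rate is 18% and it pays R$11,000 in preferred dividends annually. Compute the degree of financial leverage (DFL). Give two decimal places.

Annual interest charges come to R$52,432.00.
Pre-tax preferred-dividend burden = R$11,000 ÷ (1 − 0.18) = R$13,414.63.
DFL = EBIT ÷ [EBIT − I − D_p/(1−t)] = R$199,000 ÷ [R$199,000 − R$52,432.00 − R$13,414.63] = R$199,000 ÷ R$133,153.37 = 1.4945.

1.49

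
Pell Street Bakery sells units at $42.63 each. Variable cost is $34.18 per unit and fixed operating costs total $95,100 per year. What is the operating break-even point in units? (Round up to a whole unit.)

Each unit contributes $42.63 − $34.18 = $8.45.
Units to break even: $95,100 ÷ $8.45 = 11,254.44, rounded up to 11,255.

11,255 units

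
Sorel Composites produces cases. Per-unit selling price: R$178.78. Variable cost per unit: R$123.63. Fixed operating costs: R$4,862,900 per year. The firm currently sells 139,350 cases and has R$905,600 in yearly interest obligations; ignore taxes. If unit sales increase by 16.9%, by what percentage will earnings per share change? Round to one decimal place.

+67.8%

Contribution at this volume is 139,350 × R$55.15 = R$7,685,152.50.
Subtracting fixed costs: EBIT = R$7,685,152.50 − R$4,862,900 = R$2,822,252.50.
Interest = R$905,600.00, so EBIT − I = R$1,916,652.50.
DCL = total CM / (EBIT − I) = R$7,685,152.50 / R$1,916,652.50 = 4.0097.
%ΔEPS = DCL × %ΔSales = 4.0097 × +16.9% = +67.8%.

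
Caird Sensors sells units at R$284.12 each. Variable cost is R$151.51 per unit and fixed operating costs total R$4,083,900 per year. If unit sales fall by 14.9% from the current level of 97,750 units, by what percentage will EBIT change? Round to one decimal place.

-21.8%

Total contribution margin = 97,750 × R$132.61 = R$12,962,627.50.
EBIT = R$12,962,627.50 − R$4,083,900 = R$8,878,727.50.
DOL = contribution ÷ EBIT = R$12,962,627.50 ÷ R$8,878,727.50 = 1.4600.
%ΔEBIT = DOL × %ΔSales = 1.4600 × -14.9% = -21.8%.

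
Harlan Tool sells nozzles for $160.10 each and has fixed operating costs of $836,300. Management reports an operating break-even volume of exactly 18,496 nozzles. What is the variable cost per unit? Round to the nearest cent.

Contribution per unit must be FC / Q = $836,300 / 18,496 = $45.2152.
Variable cost per unit = $160.10 − $45.2152 = $114.88.

$114.88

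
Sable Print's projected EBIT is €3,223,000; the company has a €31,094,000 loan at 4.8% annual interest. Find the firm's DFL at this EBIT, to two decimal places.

Annual interest charges come to €1,492,512.00.
Degree of financial leverage = EBIT / (EBIT − interest) = €3,223,000 / €1,730,488.00 = 1.8625.

1.86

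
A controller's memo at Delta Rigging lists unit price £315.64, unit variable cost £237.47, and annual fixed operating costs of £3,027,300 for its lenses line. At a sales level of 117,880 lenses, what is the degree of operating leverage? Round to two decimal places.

Contribution at this volume is 117,880 × £78.17 = £9,214,679.60.
Subtracting fixed costs: EBIT = £9,214,679.60 − £3,027,300 = £6,187,379.60.
Degree of operating leverage = £9,214,679.60 / £6,187,379.60 = 1.4893.

1.49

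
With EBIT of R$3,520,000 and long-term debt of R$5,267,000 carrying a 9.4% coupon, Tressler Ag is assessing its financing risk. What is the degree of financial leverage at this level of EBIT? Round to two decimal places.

1.16

Interest = R$495,098.00.
DFL = EBIT ÷ (EBIT − I) = R$3,520,000 ÷ (R$3,520,000 − R$495,098.00) = R$3,520,000 ÷ R$3,024,902.00 = 1.1637.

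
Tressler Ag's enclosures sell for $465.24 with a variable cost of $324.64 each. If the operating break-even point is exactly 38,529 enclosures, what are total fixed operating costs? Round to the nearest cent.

$5,417,177.40

Unit CM = price − variable cost = $465.24 − $324.64 = $140.60.
Fixed costs = break-even units × CM = 38,529 × $140.60 = $5,417,177.40.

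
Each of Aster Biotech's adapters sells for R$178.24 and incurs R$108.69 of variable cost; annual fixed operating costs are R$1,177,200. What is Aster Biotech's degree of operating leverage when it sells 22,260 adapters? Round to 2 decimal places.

4.17

At 22,260 units, contribution = 22,260 × R$69.55 = R$1,548,183.00.
EBIT = R$1,548,183.00 − R$1,177,200 = R$370,983.00.
Degree of operating leverage = R$1,548,183.00 / R$370,983.00 = 4.1732.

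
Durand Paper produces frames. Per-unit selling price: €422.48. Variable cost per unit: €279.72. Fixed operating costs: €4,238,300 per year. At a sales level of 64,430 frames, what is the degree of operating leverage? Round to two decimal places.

Contribution at this volume is 64,430 × €142.76 = €9,198,026.80.
Subtracting fixed costs: EBIT = €9,198,026.80 − €4,238,300 = €4,959,726.80.
So DOL = total CM / EBIT = €9,198,026.80 / €4,959,726.80 = 1.8545.

1.85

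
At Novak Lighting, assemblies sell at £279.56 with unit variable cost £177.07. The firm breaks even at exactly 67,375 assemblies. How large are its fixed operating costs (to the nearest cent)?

£6,905,263.75

Unit CM = price − variable cost = £279.56 − £177.07 = £102.49.
Since BE = FC / CM, FC = 67,375 × £102.49 = £6,905,263.75.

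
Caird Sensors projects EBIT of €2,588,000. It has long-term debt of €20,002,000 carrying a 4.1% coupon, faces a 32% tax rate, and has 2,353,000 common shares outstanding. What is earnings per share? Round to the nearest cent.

Pre-tax income = €2,588,000 − €820,082.00 = €1,767,918.00.
After tax at 32%: net income = €1,767,918.00 × 0.68 = €1,202,184.24.
Per share: €1,202,184.24 / 2,353,000 shares = €0.51.

€0.51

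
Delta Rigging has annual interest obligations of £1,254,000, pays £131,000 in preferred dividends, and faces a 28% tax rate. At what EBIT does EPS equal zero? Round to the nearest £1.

£1,435,944

Grossing the preferred dividend up to pre-tax terms: £131,000 / (1 − 0.28) = £181,944.44.
Financial break-even EBIT = interest + D_p ÷ (1 − t) = £1,254,000 + £181,944.44 = £1,435,944.44.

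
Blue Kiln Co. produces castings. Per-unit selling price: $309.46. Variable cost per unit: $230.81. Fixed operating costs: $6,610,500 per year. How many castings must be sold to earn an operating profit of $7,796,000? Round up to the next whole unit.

183,173 castings

Each unit contributes $309.46 − $230.81 = $78.65.
Required volume = (fixed costs + target profit) ÷ CM = ($6,610,500 + $7,796,000) ÷ $78.65 = 183,172.28, so 183,173 castings.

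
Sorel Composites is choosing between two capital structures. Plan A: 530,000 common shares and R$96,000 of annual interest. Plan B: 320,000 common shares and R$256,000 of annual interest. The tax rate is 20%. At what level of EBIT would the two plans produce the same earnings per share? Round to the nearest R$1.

At indifference, (EBIT − 96,000)(1 − t)/530,000 = (EBIT − 256,000)(1 − t)/320,000.
The (1 − t) factor cancels: (EBIT − 96,000) × 320,000 = (EBIT − 256,000) × 530,000.
Solving, EBIT = (256,000·530,000 − 96,000·320,000) / (530,000 − 320,000) = 104,960,000,000 / 210,000 = 499,809.52.

R$499,810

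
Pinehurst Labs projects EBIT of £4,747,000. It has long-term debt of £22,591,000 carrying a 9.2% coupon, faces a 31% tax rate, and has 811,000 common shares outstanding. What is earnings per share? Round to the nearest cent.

£2.27

Interest = £2,078,372.00, so EBT = £4,747,000 − £2,078,372.00 = £2,668,628.00.
Net income = £2,668,628.00 × (1 − 0.31) = £1,841,353.32.
Per share: £1,841,353.32 / 811,000 shares = £2.27.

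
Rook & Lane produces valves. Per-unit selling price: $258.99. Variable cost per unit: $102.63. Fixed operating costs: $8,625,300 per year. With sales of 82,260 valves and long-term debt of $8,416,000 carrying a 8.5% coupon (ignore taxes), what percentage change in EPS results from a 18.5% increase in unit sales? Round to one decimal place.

+67.6%

Contribution at this volume is 82,260 × $156.36 = $12,862,173.60.
Subtracting fixed costs: EBIT = $12,862,173.60 − $8,625,300 = $4,236,873.60.
Interest = $715,360.00, so EBIT − I = $3,521,513.60.
Degree of combined leverage = contribution ÷ (EBIT − I) = $12,862,173.60 ÷ $3,521,513.60 = 3.6525.
%ΔEPS = DCL × %ΔSales = 3.6525 × +18.5% = +67.6%.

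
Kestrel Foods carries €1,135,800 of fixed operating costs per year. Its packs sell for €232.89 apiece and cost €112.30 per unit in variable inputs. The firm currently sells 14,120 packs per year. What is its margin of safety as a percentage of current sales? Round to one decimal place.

Unit CM = price − variable cost = €232.89 − €112.30 = €120.59. Break-even units = €1,135,800 ÷ €120.59 = 9,418.69; break-even revenue = 9,418.69 × €232.89 = €2,193,519.05.
Actual sales revenue = 14,120 × €232.89 = €3,288,406.80.
Margin of safety = (€3,288,406.80 − €2,193,519.05) ÷ €3,288,406.80 = 33.3%.

33.3%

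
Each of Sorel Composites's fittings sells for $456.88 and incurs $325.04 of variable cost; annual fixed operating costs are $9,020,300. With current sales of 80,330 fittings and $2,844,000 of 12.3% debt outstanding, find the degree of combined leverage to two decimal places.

8.68

Total contribution margin = 80,330 × $131.84 = $10,590,707.20.
Subtracting fixed costs: EBIT = $10,590,707.20 − $9,020,300 = $1,570,407.20. Interest = $349,812.00.
DOL = $10,590,707.20 ÷ $1,570,407.20 = 6.7439; DFL = $1,570,407.20 ÷ $1,220,595.20 = 1.2866.
DCL = DOL × DFL = 6.7439 × 1.2866 = 8.6767.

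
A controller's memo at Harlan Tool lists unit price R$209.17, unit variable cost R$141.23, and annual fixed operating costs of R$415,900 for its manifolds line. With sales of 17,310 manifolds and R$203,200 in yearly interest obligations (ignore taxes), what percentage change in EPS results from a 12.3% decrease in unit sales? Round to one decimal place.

-26.0%

Contribution at this volume is 17,310 × R$67.94 = R$1,176,041.40.
Operating income = contribution − fixed costs = R$1,176,041.40 − R$415,900 = R$760,141.40.
Interest = R$203,200.00, so EBIT − I = R$556,941.40.
Degree of combined leverage = contribution ÷ (EBIT − I) = R$1,176,041.40 ÷ R$556,941.40 = 2.1116.
%ΔEPS = DCL × %ΔSales = 2.1116 × -12.3% = -26.0%.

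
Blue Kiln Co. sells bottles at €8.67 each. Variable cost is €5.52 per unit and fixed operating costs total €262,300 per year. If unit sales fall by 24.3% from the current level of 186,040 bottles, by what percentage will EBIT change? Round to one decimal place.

At 186,040 units, contribution = 186,040 × €3.15 = €586,026.00.
Operating income = contribution − fixed costs = €586,026.00 − €262,300 = €323,726.00.
So DOL = total CM / EBIT = €586,026.00 / €323,726.00 = 1.8103.
%ΔEBIT = DOL × %ΔSales = 1.8103 × -24.3% = -44.0%.

-44.0%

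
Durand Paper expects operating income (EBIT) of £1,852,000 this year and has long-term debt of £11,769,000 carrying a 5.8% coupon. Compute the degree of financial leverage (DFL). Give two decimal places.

Interest = £682,602.00.
DFL = EBIT ÷ (EBIT − I) = £1,852,000 ÷ (£1,852,000 − £682,602.00) = £1,852,000 ÷ £1,169,398.00 = 1.5837.

1.58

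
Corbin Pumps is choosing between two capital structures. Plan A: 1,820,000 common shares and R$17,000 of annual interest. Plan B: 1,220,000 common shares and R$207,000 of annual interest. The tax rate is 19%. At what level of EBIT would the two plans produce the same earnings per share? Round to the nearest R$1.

At indifference, (EBIT − 17,000)(1 − t)/1,820,000 = (EBIT − 207,000)(1 − t)/1,220,000.
The (1 − t) factor cancels: (EBIT − 17,000) × 1,220,000 = (EBIT − 207,000) × 1,820,000.
Solving, EBIT = (207,000·1,820,000 − 17,000·1,220,000) / (1,820,000 − 1,220,000) = 356,000,000,000 / 600,000 = 593,333.33.

R$593,333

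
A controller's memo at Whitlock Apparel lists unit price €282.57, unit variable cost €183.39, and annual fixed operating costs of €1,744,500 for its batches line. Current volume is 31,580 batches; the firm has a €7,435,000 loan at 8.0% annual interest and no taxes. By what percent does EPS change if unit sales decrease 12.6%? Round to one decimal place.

-49.8%

Total contribution margin = 31,580 × €99.18 = €3,132,104.40.
Subtracting fixed costs: EBIT = €3,132,104.40 − €1,744,500 = €1,387,604.40.
After interest of €594,800.00, pre-tax earnings = €792,804.40.
DCL = total CM / (EBIT − I) = €3,132,104.40 / €792,804.40 = 3.9507.
EPS therefore changes by 3.9507 × (-12.6%) = -49.8%.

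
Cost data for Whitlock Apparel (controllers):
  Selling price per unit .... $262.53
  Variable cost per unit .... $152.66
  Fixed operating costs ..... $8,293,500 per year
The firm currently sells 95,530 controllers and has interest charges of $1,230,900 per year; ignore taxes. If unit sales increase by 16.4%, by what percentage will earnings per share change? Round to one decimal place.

Total contribution margin = 95,530 × $109.87 = $10,495,881.10.
Subtracting fixed costs: EBIT = $10,495,881.10 − $8,293,500 = $2,202,381.10.
Interest = $1,230,900.00, so EBIT − I = $971,481.10.
Degree of combined leverage = contribution ÷ (EBIT − I) = $10,495,881.10 ÷ $971,481.10 = 10.8040.
EPS therefore changes by 10.8040 × (+16.4%) = +177.2%.

+177.2%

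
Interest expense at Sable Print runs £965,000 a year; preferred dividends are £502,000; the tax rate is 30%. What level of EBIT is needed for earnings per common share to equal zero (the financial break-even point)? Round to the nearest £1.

Preferred dividends are paid after tax, so their pre-tax equivalent is £502,000 ÷ (1 − 0.30) = £717,142.86.
Financial break-even EBIT = interest + D_p ÷ (1 − t) = £965,000 + £717,142.86 = £1,682,142.86.

£1,682,143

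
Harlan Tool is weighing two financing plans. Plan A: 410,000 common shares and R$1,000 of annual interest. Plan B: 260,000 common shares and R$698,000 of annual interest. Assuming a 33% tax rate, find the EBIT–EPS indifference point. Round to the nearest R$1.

At indifference, (EBIT − 1,000)(1 − t)/410,000 = (EBIT − 698,000)(1 − t)/260,000.
Cancelling (1 − t) and cross-multiplying: 260,000·(EBIT − 1,000) = 410,000·(EBIT − 698,000).
EBIT × (410,000 − 260,000) = 698,000 × 410,000 − 1,000 × 260,000 = 285,920,000,000, so EBIT = 285,920,000,000 ÷ 150,000 = 1,906,133.33.

R$1,906,133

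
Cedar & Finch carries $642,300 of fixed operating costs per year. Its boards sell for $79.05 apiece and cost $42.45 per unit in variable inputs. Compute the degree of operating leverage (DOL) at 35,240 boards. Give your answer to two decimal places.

1.99

Total contribution margin = 35,240 × $36.60 = $1,289,784.00.
Operating income = contribution − fixed costs = $1,289,784.00 − $642,300 = $647,484.00.
DOL = contribution ÷ EBIT = $1,289,784.00 ÷ $647,484.00 = 1.9920.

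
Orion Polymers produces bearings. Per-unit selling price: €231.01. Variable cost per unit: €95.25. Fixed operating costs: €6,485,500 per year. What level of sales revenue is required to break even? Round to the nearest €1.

€11,035,764

Contribution margin per unit = €231.01 − €95.25 = €135.76, a CM ratio of €135.76 ÷ €231.01 = 0.5877.
Break-even revenue = fixed costs × price ÷ CM = €6,485,500 × €231.01 ÷ €135.76 = €11,035,764.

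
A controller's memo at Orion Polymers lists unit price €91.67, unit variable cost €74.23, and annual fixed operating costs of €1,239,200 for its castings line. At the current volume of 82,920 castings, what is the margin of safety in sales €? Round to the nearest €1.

Each unit contributes €91.67 − €74.23 = €17.44. Break-even units = €1,239,200 ÷ €17.44 = 71,055.05; break-even revenue = 71,055.05 × €91.67 = €6,513,616.06.
Current sales = 82,920 × €91.67 = €7,601,276.40.
Margin of safety = €7,601,276.40 − €6,513,616.06 = €1,087,660.

€1,087,660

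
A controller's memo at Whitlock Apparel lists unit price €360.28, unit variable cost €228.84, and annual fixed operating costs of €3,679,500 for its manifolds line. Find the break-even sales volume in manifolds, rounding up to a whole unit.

Unit CM = price − variable cost = €360.28 − €228.84 = €131.44.
Break-even volume = fixed costs ÷ CM per unit = €3,679,500 ÷ €131.44 = 27,993.76, so 27,994 manifolds.

27,994 manifolds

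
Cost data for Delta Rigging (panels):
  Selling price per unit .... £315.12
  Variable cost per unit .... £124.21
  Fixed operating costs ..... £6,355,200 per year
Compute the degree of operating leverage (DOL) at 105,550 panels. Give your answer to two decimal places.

1.46

At 105,550 units, contribution = 105,550 × £190.91 = £20,150,550.50.
EBIT = £20,150,550.50 − £6,355,200 = £13,795,350.50.
So DOL = total CM / EBIT = £20,150,550.50 / £13,795,350.50 = 1.4607.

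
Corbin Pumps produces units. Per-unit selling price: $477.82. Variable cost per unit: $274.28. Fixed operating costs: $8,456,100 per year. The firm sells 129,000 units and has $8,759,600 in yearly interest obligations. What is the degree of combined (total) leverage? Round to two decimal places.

At 129,000 units, contribution = 129,000 × $203.54 = $26,256,660.00.
Operating income = contribution − fixed costs = $26,256,660.00 − $8,456,100 = $17,800,560.00. Interest = $8,759,600.00.
DOL = $26,256,660.00 ÷ $17,800,560.00 = 1.4750; DFL = $17,800,560.00 ÷ $9,040,960.00 = 1.9689.
DCL = DOL × DFL = 1.4750 × 1.9689 = 2.9041.

2.90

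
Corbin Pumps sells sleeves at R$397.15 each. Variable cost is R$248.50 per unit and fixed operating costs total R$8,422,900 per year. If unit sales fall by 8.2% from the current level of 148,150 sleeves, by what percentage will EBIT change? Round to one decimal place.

-13.3%

Total contribution margin = 148,150 × R$148.65 = R$22,022,497.50.
Operating income = contribution − fixed costs = R$22,022,497.50 − R$8,422,900 = R$13,599,597.50.
DOL = contribution ÷ EBIT = R$22,022,497.50 ÷ R$13,599,597.50 = 1.6193.
Operating income changes by 1.6193 × -8.2% = -13.3%.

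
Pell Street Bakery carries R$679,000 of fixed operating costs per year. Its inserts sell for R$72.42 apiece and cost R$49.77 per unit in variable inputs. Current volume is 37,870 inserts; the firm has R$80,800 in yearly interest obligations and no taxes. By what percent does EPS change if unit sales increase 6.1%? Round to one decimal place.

Total contribution margin = 37,870 × R$22.65 = R$857,755.50.
Operating income = contribution − fixed costs = R$857,755.50 − R$679,000 = R$178,755.50.
Interest = R$80,800.00, so EBIT − I = R$97,955.50.
Degree of combined leverage = contribution ÷ (EBIT − I) = R$857,755.50 ÷ R$97,955.50 = 8.7566.
EPS therefore changes by 8.7566 × (+6.1%) = +53.4%.

+53.4%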